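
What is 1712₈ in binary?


Each octal digit → 3 binary bits:
  1 = 001
  7 = 111
  1 = 001
  2 = 010
Concatenate: 001 111 001 010
= 001111001010


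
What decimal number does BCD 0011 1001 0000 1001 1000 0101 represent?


Each 4-bit group → digit:
  0011 → 3
  1001 → 9
  0000 → 0
  1001 → 9
  1000 → 8
  0101 → 5
= 390985


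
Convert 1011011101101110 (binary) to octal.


Group into 3-bit groups: 001011011101101110
  001 = 1
  011 = 3
  011 = 3
  101 = 5
  101 = 5
  110 = 6
= 0o133556


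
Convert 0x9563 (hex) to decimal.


Positional values:
Position 0: 3 × 16^0 = 3 × 1 = 3
Position 1: 6 × 16^1 = 6 × 16 = 96
Position 2: 5 × 16^2 = 5 × 256 = 1280
Position 3: 9 × 16^3 = 9 × 4096 = 36864
Sum = 3 + 96 + 1280 + 36864
= 38243


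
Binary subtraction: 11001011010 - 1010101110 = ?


Align and subtract column by column (LSB to MSB, borrowing when needed):
  11001011010
- 01010101110
  -----------
  col 0: (0 - 0 borrow-in) - 0 → 0 - 0 = 0, borrow out 0
  col 1: (1 - 0 borrow-in) - 1 → 1 - 1 = 0, borrow out 0
  col 2: (0 - 0 borrow-in) - 1 → borrow from next column: (0+2) - 1 = 1, borrow out 1
  col 3: (1 - 1 borrow-in) - 1 → borrow from next column: (0+2) - 1 = 1, borrow out 1
  col 4: (1 - 1 borrow-in) - 0 → 0 - 0 = 0, borrow out 0
  col 5: (0 - 0 borrow-in) - 1 → borrow from next column: (0+2) - 1 = 1, borrow out 1
  col 6: (1 - 1 borrow-in) - 0 → 0 - 0 = 0, borrow out 0
  col 7: (0 - 0 borrow-in) - 1 → borrow from next column: (0+2) - 1 = 1, borrow out 1
  col 8: (0 - 1 borrow-in) - 0 → borrow from next column: (-1+2) - 0 = 1, borrow out 1
  col 9: (1 - 1 borrow-in) - 1 → borrow from next column: (0+2) - 1 = 1, borrow out 1
  col 10: (1 - 1 borrow-in) - 0 → 0 - 0 = 0, borrow out 0
Reading bits MSB→LSB: 01110101100
Strip leading zeros: 1110101100
= 1110101100


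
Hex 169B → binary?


Each hex digit → 4 binary bits:
  1 = 0001
  6 = 0110
  9 = 1001
  B = 1011
Concatenate: 0001 0110 1001 1011
= 0001011010011011


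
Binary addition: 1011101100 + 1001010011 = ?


Align and add column by column (LSB to MSB, carry propagating):
  01011101100
+ 01001010011
  -----------
  col 0: 0 + 1 + 0 (carry in) = 1 → bit 1, carry out 0
  col 1: 0 + 1 + 0 (carry in) = 1 → bit 1, carry out 0
  col 2: 1 + 0 + 0 (carry in) = 1 → bit 1, carry out 0
  col 3: 1 + 0 + 0 (carry in) = 1 → bit 1, carry out 0
  col 4: 0 + 1 + 0 (carry in) = 1 → bit 1, carry out 0
  col 5: 1 + 0 + 0 (carry in) = 1 → bit 1, carry out 0
  col 6: 1 + 1 + 0 (carry in) = 2 → bit 0, carry out 1
  col 7: 1 + 0 + 1 (carry in) = 2 → bit 0, carry out 1
  col 8: 0 + 0 + 1 (carry in) = 1 → bit 1, carry out 0
  col 9: 1 + 1 + 0 (carry in) = 2 → bit 0, carry out 1
  col 10: 0 + 0 + 1 (carry in) = 1 → bit 1, carry out 0
Reading bits MSB→LSB: 10100111111
Strip leading zeros: 10100111111
= 10100111111


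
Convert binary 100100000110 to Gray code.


Binary: 100100000110
Gray code: G = B XOR (B >> 1)
B >> 1 = 010010000011
100100000110 XOR 010010000011:
  1 XOR 0 = 1
  0 XOR 1 = 1
  0 XOR 0 = 0
  1 XOR 0 = 1
  0 XOR 1 = 1
  0 XOR 0 = 0
  0 XOR 0 = 0
  0 XOR 0 = 0
  0 XOR 0 = 0
  1 XOR 0 = 1
  1 XOR 1 = 0
  0 XOR 1 = 1
= 110110000101


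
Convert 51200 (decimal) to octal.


Divide by 8 repeatedly:
51200 ÷ 8 = 6400 remainder 0
6400 ÷ 8 = 800 remainder 0
800 ÷ 8 = 100 remainder 0
100 ÷ 8 = 12 remainder 4
12 ÷ 8 = 1 remainder 4
1 ÷ 8 = 0 remainder 1
Reading remainders bottom-up:
= 0o144000


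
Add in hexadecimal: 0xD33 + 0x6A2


Align and add column by column (LSB to MSB, each column mod 16 with carry):
  0D33
+ 06A2
  ----
  col 0: 3(3) + 2(2) + 0 (carry in) = 5 → 5(5), carry out 0
  col 1: 3(3) + A(10) + 0 (carry in) = 13 → D(13), carry out 0
  col 2: D(13) + 6(6) + 0 (carry in) = 19 → 3(3), carry out 1
  col 3: 0(0) + 0(0) + 1 (carry in) = 1 → 1(1), carry out 0
Reading digits MSB→LSB: 13D5
Strip leading zeros: 13D5
= 0x13D5


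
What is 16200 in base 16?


Divide by 16 repeatedly:
16200 ÷ 16 = 1012 remainder 8 (8)
1012 ÷ 16 = 63 remainder 4 (4)
63 ÷ 16 = 3 remainder 15 (F)
3 ÷ 16 = 0 remainder 3 (3)
Reading remainders bottom-up:
= 0x3F48


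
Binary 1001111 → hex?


Group into 4-bit nibbles: 01001111
  0100 = 4
  1111 = F
= 0x4F


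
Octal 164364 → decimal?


Positional values:
Position 0: 4 × 8^0 = 4
Position 1: 6 × 8^1 = 48
Position 2: 3 × 8^2 = 192
Position 3: 4 × 8^3 = 2048
Position 4: 6 × 8^4 = 24576
Position 5: 1 × 8^5 = 32768
Sum = 4 + 48 + 192 + 2048 + 24576 + 32768
= 59636


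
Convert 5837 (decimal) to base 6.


Divide by 6 repeatedly:
5837 ÷ 6 = 972 remainder 5
972 ÷ 6 = 162 remainder 0
162 ÷ 6 = 27 remainder 0
27 ÷ 6 = 4 remainder 3
4 ÷ 6 = 0 remainder 4
Reading remainders bottom-up:
= 43005


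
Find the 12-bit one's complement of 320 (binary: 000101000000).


Original: 000101000000
Invert all bits:
  bit 0: 0 → 1
  bit 1: 0 → 1
  bit 2: 0 → 1
  bit 3: 1 → 0
  bit 4: 0 → 1
  bit 5: 1 → 0
  bit 6: 0 → 1
  bit 7: 0 → 1
  bit 8: 0 → 1
  bit 9: 0 → 1
  bit 10: 0 → 1
  bit 11: 0 → 1
= 111010111111


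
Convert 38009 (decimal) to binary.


Divide by 2 repeatedly:
38009 ÷ 2 = 19004 remainder 1
19004 ÷ 2 = 9502 remainder 0
9502 ÷ 2 = 4751 remainder 0
4751 ÷ 2 = 2375 remainder 1
2375 ÷ 2 = 1187 remainder 1
1187 ÷ 2 = 593 remainder 1
593 ÷ 2 = 296 remainder 1
296 ÷ 2 = 148 remainder 0
148 ÷ 2 = 74 remainder 0
74 ÷ 2 = 37 remainder 0
37 ÷ 2 = 18 remainder 1
18 ÷ 2 = 9 remainder 0
9 ÷ 2 = 4 remainder 1
4 ÷ 2 = 2 remainder 0
2 ÷ 2 = 1 remainder 0
1 ÷ 2 = 0 remainder 1
Reading remainders bottom-up:
= 1001010001111001


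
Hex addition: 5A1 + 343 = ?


Align and add column by column (LSB to MSB, each column mod 16 with carry):
  05A1
+ 0343
  ----
  col 0: 1(1) + 3(3) + 0 (carry in) = 4 → 4(4), carry out 0
  col 1: A(10) + 4(4) + 0 (carry in) = 14 → E(14), carry out 0
  col 2: 5(5) + 3(3) + 0 (carry in) = 8 → 8(8), carry out 0
  col 3: 0(0) + 0(0) + 0 (carry in) = 0 → 0(0), carry out 0
Reading digits MSB→LSB: 08E4
Strip leading zeros: 8E4
= 0x8E4


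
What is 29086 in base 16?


Divide by 16 repeatedly:
29086 ÷ 16 = 1817 remainder 14 (E)
1817 ÷ 16 = 113 remainder 9 (9)
113 ÷ 16 = 7 remainder 1 (1)
7 ÷ 16 = 0 remainder 7 (7)
Reading remainders bottom-up:
= 0x719E


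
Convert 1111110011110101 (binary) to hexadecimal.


Group into 4-bit nibbles: 1111110011110101
  1111 = F
  1100 = C
  1111 = F
  0101 = 5
= 0xFCF5


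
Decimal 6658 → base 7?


Divide by 7 repeatedly:
6658 ÷ 7 = 951 remainder 1
951 ÷ 7 = 135 remainder 6
135 ÷ 7 = 19 remainder 2
19 ÷ 7 = 2 remainder 5
2 ÷ 7 = 0 remainder 2
Reading remainders bottom-up:
= 25261


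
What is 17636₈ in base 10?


Positional values:
Position 0: 6 × 8^0 = 6
Position 1: 3 × 8^1 = 24
Position 2: 6 × 8^2 = 384
Position 3: 7 × 8^3 = 3584
Position 4: 1 × 8^4 = 4096
Sum = 6 + 24 + 384 + 3584 + 4096
= 8094


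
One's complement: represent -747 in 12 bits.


Original: 001011101011
Invert all bits:
  bit 0: 0 → 1
  bit 1: 0 → 1
  bit 2: 1 → 0
  bit 3: 0 → 1
  bit 4: 1 → 0
  bit 5: 1 → 0
  bit 6: 1 → 0
  bit 7: 0 → 1
  bit 8: 1 → 0
  bit 9: 0 → 1
  bit 10: 1 → 0
  bit 11: 1 → 0
= 110100010100


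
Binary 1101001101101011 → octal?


Group into 3-bit groups: 001101001101101011
  001 = 1
  101 = 5
  001 = 1
  101 = 5
  101 = 5
  011 = 3
= 0o151553


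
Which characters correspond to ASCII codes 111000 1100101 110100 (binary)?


Codes (binary): 111000 1100101 110100
Per-code ASCII lookup:
  111000 = 56  (range 48-57: digits, 56 - 48 = 8) → '8'
  1100101 = 101  (range 97-122: lowercase, 101 - 97 = 4) → 'e'
  110100 = 52  (range 48-57: digits, 52 - 48 = 4) → '4'
= '8e4'


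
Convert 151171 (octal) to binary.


Each octal digit → 3 binary bits:
  1 = 001
  5 = 101
  1 = 001
  1 = 001
  7 = 111
  1 = 001
Concatenate: 001 101 001 001 111 001
= 001101001001111001


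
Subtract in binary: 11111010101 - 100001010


Align and subtract column by column (LSB to MSB, borrowing when needed):
  11111010101
- 00100001010
  -----------
  col 0: (1 - 0 borrow-in) - 0 → 1 - 0 = 1, borrow out 0
  col 1: (0 - 0 borrow-in) - 1 → borrow from next column: (0+2) - 1 = 1, borrow out 1
  col 2: (1 - 1 borrow-in) - 0 → 0 - 0 = 0, borrow out 0
  col 3: (0 - 0 borrow-in) - 1 → borrow from next column: (0+2) - 1 = 1, borrow out 1
  col 4: (1 - 1 borrow-in) - 0 → 0 - 0 = 0, borrow out 0
  col 5: (0 - 0 borrow-in) - 0 → 0 - 0 = 0, borrow out 0
  col 6: (1 - 0 borrow-in) - 0 → 1 - 0 = 1, borrow out 0
  col 7: (1 - 0 borrow-in) - 0 → 1 - 0 = 1, borrow out 0
  col 8: (1 - 0 borrow-in) - 1 → 1 - 1 = 0, borrow out 0
  col 9: (1 - 0 borrow-in) - 0 → 1 - 0 = 1, borrow out 0
  col 10: (1 - 0 borrow-in) - 0 → 1 - 0 = 1, borrow out 0
Reading bits MSB→LSB: 11011001011
Strip leading zeros: 11011001011
= 11011001011


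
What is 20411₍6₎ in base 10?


Positional values (base 6):
  1 × 6^0 = 1 × 1 = 1
  1 × 6^1 = 1 × 6 = 6
  4 × 6^2 = 4 × 36 = 144
  0 × 6^3 = 0 × 216 = 0
  2 × 6^4 = 2 × 1296 = 2592
Sum = 1 + 6 + 144 + 0 + 2592
= 2743


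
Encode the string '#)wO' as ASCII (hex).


String: '#)wO'  (4 characters)
Per-character ASCII lookup:
  '#': special character: '#' = 35 → 0x23
  ')': special character: ')' = 41 → 0x29
  'w': lowercase starts at 97: 'w' = 97 + 22 = 119 → 0x77
  'O': uppercase starts at 65: 'O' = 65 + 14 = 79 → 0x4F
= 0x23 0x29 0x77 0x4F


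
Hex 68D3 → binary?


Each hex digit → 4 binary bits:
  6 = 0110
  8 = 1000
  D = 1101
  3 = 0011
Concatenate: 0110 1000 1101 0011
= 0110100011010011


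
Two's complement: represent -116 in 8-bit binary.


Original: 01110100
Step 1 - Invert all bits: 10001011
Step 2 - Add 1: 10001011 + 1
= 10001100 (represents -116)


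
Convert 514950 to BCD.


Each digit → 4-bit binary:
  5 → 0101
  1 → 0001
  4 → 0100
  9 → 1001
  5 → 0101
  0 → 0000
= 0101 0001 0100 1001 0101 0000


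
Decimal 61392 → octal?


Divide by 8 repeatedly:
61392 ÷ 8 = 7674 remainder 0
7674 ÷ 8 = 959 remainder 2
959 ÷ 8 = 119 remainder 7
119 ÷ 8 = 14 remainder 7
14 ÷ 8 = 1 remainder 6
1 ÷ 8 = 0 remainder 1
Reading remainders bottom-up:
= 0o167720


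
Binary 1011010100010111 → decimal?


Positional values:
Bit 0: 1 × 2^0 = 1
Bit 1: 1 × 2^1 = 2
Bit 2: 1 × 2^2 = 4
Bit 4: 1 × 2^4 = 16
Bit 8: 1 × 2^8 = 256
Bit 10: 1 × 2^10 = 1024
Bit 12: 1 × 2^12 = 4096
Bit 13: 1 × 2^13 = 8192
Bit 15: 1 × 2^15 = 32768
Sum = 1 + 2 + 4 + 16 + 256 + 1024 + 4096 + 8192 + 32768
= 46359


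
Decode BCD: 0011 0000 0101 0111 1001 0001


Each 4-bit group → digit:
  0011 → 3
  0000 → 0
  0101 → 5
  0111 → 7
  1001 → 9
  0001 → 1
= 305791


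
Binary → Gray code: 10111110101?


Binary: 10111110101
Gray code: G = B XOR (B >> 1)
B >> 1 = 01011111010
10111110101 XOR 01011111010:
  1 XOR 0 = 1
  0 XOR 1 = 1
  1 XOR 0 = 1
  1 XOR 1 = 0
  1 XOR 1 = 0
  1 XOR 1 = 0
  1 XOR 1 = 0
  0 XOR 1 = 1
  1 XOR 0 = 1
  0 XOR 1 = 1
  1 XOR 0 = 1
= 11100001111


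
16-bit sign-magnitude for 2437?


Sign bit: 0 (positive)
Magnitude: 2437 = 000100110000101
= 0000100110000101


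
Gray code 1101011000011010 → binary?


Gray code: 1101011000011010
MSB stays the same: 1
Each subsequent bit = prev_binary XOR current_gray:
  B[1] = 1 XOR 1 = 0
  B[2] = 0 XOR 0 = 0
  B[3] = 0 XOR 1 = 1
  B[4] = 1 XOR 0 = 1
  B[5] = 1 XOR 1 = 0
  B[6] = 0 XOR 1 = 1
  B[7] = 1 XOR 0 = 1
  B[8] = 1 XOR 0 = 1
  B[9] = 1 XOR 0 = 1
  B[10] = 1 XOR 0 = 1
  B[11] = 1 XOR 1 = 0
  B[12] = 0 XOR 1 = 1
  B[13] = 1 XOR 0 = 1
  B[14] = 1 XOR 1 = 0
  B[15] = 0 XOR 0 = 0
= 1001101111101100 (39916 decimal)


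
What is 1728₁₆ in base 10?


Positional values:
Position 0: 8 × 16^0 = 8 × 1 = 8
Position 1: 2 × 16^1 = 2 × 16 = 32
Position 2: 7 × 16^2 = 7 × 256 = 1792
Position 3: 1 × 16^3 = 1 × 4096 = 4096
Sum = 8 + 32 + 1792 + 4096
= 5928


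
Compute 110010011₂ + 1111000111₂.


Align and add column by column (LSB to MSB, carry propagating):
  00110010011
+ 01111000111
  -----------
  col 0: 1 + 1 + 0 (carry in) = 2 → bit 0, carry out 1
  col 1: 1 + 1 + 1 (carry in) = 3 → bit 1, carry out 1
  col 2: 0 + 1 + 1 (carry in) = 2 → bit 0, carry out 1
  col 3: 0 + 0 + 1 (carry in) = 1 → bit 1, carry out 0
  col 4: 1 + 0 + 0 (carry in) = 1 → bit 1, carry out 0
  col 5: 0 + 0 + 0 (carry in) = 0 → bit 0, carry out 0
  col 6: 0 + 1 + 0 (carry in) = 1 → bit 1, carry out 0
  col 7: 1 + 1 + 0 (carry in) = 2 → bit 0, carry out 1
  col 8: 1 + 1 + 1 (carry in) = 3 → bit 1, carry out 1
  col 9: 0 + 1 + 1 (carry in) = 2 → bit 0, carry out 1
  col 10: 0 + 0 + 1 (carry in) = 1 → bit 1, carry out 0
Reading bits MSB→LSB: 10101011010
Strip leading zeros: 10101011010
= 10101011010


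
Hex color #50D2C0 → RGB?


Hex: #50D2C0
R = 50₁₆ = 80
G = D2₁₆ = 210
B = C0₁₆ = 192
= RGB(80, 210, 192)


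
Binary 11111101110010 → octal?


Group into 3-bit groups: 011111101110010
  011 = 3
  111 = 7
  101 = 5
  110 = 6
  010 = 2
= 0o37562


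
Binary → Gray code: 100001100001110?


Binary: 100001100001110
Gray code: G = B XOR (B >> 1)
B >> 1 = 010000110000111
100001100001110 XOR 010000110000111:
  1 XOR 0 = 1
  0 XOR 1 = 1
  0 XOR 0 = 0
  0 XOR 0 = 0
  0 XOR 0 = 0
  1 XOR 0 = 1
  1 XOR 1 = 0
  0 XOR 1 = 1
  0 XOR 0 = 0
  0 XOR 0 = 0
  0 XOR 0 = 0
  1 XOR 0 = 1
  1 XOR 1 = 0
  1 XOR 1 = 0
  0 XOR 1 = 1
= 110001010001001


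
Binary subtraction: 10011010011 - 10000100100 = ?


Align and subtract column by column (LSB to MSB, borrowing when needed):
  10011010011
- 10000100100
  -----------
  col 0: (1 - 0 borrow-in) - 0 → 1 - 0 = 1, borrow out 0
  col 1: (1 - 0 borrow-in) - 0 → 1 - 0 = 1, borrow out 0
  col 2: (0 - 0 borrow-in) - 1 → borrow from next column: (0+2) - 1 = 1, borrow out 1
  col 3: (0 - 1 borrow-in) - 0 → borrow from next column: (-1+2) - 0 = 1, borrow out 1
  col 4: (1 - 1 borrow-in) - 0 → 0 - 0 = 0, borrow out 0
  col 5: (0 - 0 borrow-in) - 1 → borrow from next column: (0+2) - 1 = 1, borrow out 1
  col 6: (1 - 1 borrow-in) - 0 → 0 - 0 = 0, borrow out 0
  col 7: (1 - 0 borrow-in) - 0 → 1 - 0 = 1, borrow out 0
  col 8: (0 - 0 borrow-in) - 0 → 0 - 0 = 0, borrow out 0
  col 9: (0 - 0 borrow-in) - 0 → 0 - 0 = 0, borrow out 0
  col 10: (1 - 0 borrow-in) - 1 → 1 - 1 = 0, borrow out 0
Reading bits MSB→LSB: 00010101111
Strip leading zeros: 10101111
= 10101111


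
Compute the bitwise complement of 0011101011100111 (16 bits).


Original: 0011101011100111
Invert all bits:
  bit 0: 0 → 1
  bit 1: 0 → 1
  bit 2: 1 → 0
  bit 3: 1 → 0
  bit 4: 1 → 0
  bit 5: 0 → 1
  bit 6: 1 → 0
  bit 7: 0 → 1
  bit 8: 1 → 0
  bit 9: 1 → 0
  bit 10: 1 → 0
  bit 11: 0 → 1
  bit 12: 0 → 1
  bit 13: 1 → 0
  bit 14: 1 → 0
  bit 15: 1 → 0
= 1100010100011000


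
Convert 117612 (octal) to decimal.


Positional values:
Position 0: 2 × 8^0 = 2
Position 1: 1 × 8^1 = 8
Position 2: 6 × 8^2 = 384
Position 3: 7 × 8^3 = 3584
Position 4: 1 × 8^4 = 4096
Position 5: 1 × 8^5 = 32768
Sum = 2 + 8 + 384 + 3584 + 4096 + 32768
= 40842


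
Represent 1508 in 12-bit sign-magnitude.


Sign bit: 0 (positive)
Magnitude: 1508 = 10111100100
= 010111100100


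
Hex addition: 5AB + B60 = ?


Align and add column by column (LSB to MSB, each column mod 16 with carry):
  05AB
+ 0B60
  ----
  col 0: B(11) + 0(0) + 0 (carry in) = 11 → B(11), carry out 0
  col 1: A(10) + 6(6) + 0 (carry in) = 16 → 0(0), carry out 1
  col 2: 5(5) + B(11) + 1 (carry in) = 17 → 1(1), carry out 1
  col 3: 0(0) + 0(0) + 1 (carry in) = 1 → 1(1), carry out 0
Reading digits MSB→LSB: 110B
Strip leading zeros: 110B
= 0x110B


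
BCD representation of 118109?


Each digit → 4-bit binary:
  1 → 0001
  1 → 0001
  8 → 1000
  1 → 0001
  0 → 0000
  9 → 1001
= 0001 0001 1000 0001 0000 1001


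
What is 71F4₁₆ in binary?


Each hex digit → 4 binary bits:
  7 = 0111
  1 = 0001
  F = 1111
  4 = 0100
Concatenate: 0111 0001 1111 0100
= 0111000111110100


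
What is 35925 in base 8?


Divide by 8 repeatedly:
35925 ÷ 8 = 4490 remainder 5
4490 ÷ 8 = 561 remainder 2
561 ÷ 8 = 70 remainder 1
70 ÷ 8 = 8 remainder 6
8 ÷ 8 = 1 remainder 0
1 ÷ 8 = 0 remainder 1
Reading remainders bottom-up:
= 0o106125


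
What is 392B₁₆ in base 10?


Positional values:
Position 0: B × 16^0 = 11 × 1 = 11
Position 1: 2 × 16^1 = 2 × 16 = 32
Position 2: 9 × 16^2 = 9 × 256 = 2304
Position 3: 3 × 16^3 = 3 × 4096 = 12288
Sum = 11 + 32 + 2304 + 12288
= 14635


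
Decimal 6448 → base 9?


Divide by 9 repeatedly:
6448 ÷ 9 = 716 remainder 4
716 ÷ 9 = 79 remainder 5
79 ÷ 9 = 8 remainder 7
8 ÷ 9 = 0 remainder 8
Reading remainders bottom-up:
= 8754


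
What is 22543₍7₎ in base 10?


Positional values (base 7):
  3 × 7^0 = 3 × 1 = 3
  4 × 7^1 = 4 × 7 = 28
  5 × 7^2 = 5 × 49 = 245
  2 × 7^3 = 2 × 343 = 686
  2 × 7^4 = 2 × 2401 = 4802
Sum = 3 + 28 + 245 + 686 + 4802
= 5764


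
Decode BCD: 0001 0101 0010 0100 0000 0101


Each 4-bit group → digit:
  0001 → 1
  0101 → 5
  0010 → 2
  0100 → 4
  0000 → 0
  0101 → 5
= 152405


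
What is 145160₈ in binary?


Each octal digit → 3 binary bits:
  1 = 001
  4 = 100
  5 = 101
  1 = 001
  6 = 110
  0 = 000
Concatenate: 001 100 101 001 110 000
= 001100101001110000


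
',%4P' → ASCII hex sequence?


String: ',%4P'  (4 characters)
Per-character ASCII lookup:
  ',': special character: ',' = 44 → 0x2C
  '%': special character: '%' = 37 → 0x25
  '4': digits start at 48: '4' = 48 + 4 = 52 → 0x34
  'P': uppercase starts at 65: 'P' = 65 + 15 = 80 → 0x50
= 0x2C 0x25 0x34 0x50


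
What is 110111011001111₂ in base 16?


Group into 4-bit nibbles: 0110111011001111
  0110 = 6
  1110 = E
  1100 = C
  1111 = F
= 0x6ECF


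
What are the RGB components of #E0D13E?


Hex: #E0D13E
R = E0₁₆ = 224
G = D1₁₆ = 209
B = 3E₁₆ = 62
= RGB(224, 209, 62)


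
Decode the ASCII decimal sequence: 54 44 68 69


Codes (decimal): 54 44 68 69
Per-code ASCII lookup:
  54  (range 48-57: digits, 54 - 48 = 6) → '6'
  44  (special character) → ','
  68  (range 65-90: uppercase, 68 - 65 = 3) → 'D'
  69  (range 65-90: uppercase, 69 - 65 = 4) → 'E'
= '6,DE'


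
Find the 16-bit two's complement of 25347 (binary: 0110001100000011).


Original: 0110001100000011
Step 1 - Invert all bits: 1001110011111100
Step 2 - Add 1: 1001110011111100 + 1
= 1001110011111101 (represents -25347)


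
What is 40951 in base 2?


Divide by 2 repeatedly:
40951 ÷ 2 = 20475 remainder 1
20475 ÷ 2 = 10237 remainder 1
10237 ÷ 2 = 5118 remainder 1
5118 ÷ 2 = 2559 remainder 0
2559 ÷ 2 = 1279 remainder 1
1279 ÷ 2 = 639 remainder 1
639 ÷ 2 = 319 remainder 1
319 ÷ 2 = 159 remainder 1
159 ÷ 2 = 79 remainder 1
79 ÷ 2 = 39 remainder 1
39 ÷ 2 = 19 remainder 1
19 ÷ 2 = 9 remainder 1
9 ÷ 2 = 4 remainder 1
4 ÷ 2 = 2 remainder 0
2 ÷ 2 = 1 remainder 0
1 ÷ 2 = 0 remainder 1
Reading remainders bottom-up:
= 1001111111110111


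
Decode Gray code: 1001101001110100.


Gray code: 1001101001110100
MSB stays the same: 1
Each subsequent bit = prev_binary XOR current_gray:
  B[1] = 1 XOR 0 = 1
  B[2] = 1 XOR 0 = 1
  B[3] = 1 XOR 1 = 0
  B[4] = 0 XOR 1 = 1
  B[5] = 1 XOR 0 = 1
  B[6] = 1 XOR 1 = 0
  B[7] = 0 XOR 0 = 0
  B[8] = 0 XOR 0 = 0
  B[9] = 0 XOR 1 = 1
  B[10] = 1 XOR 1 = 0
  B[11] = 0 XOR 1 = 1
  B[12] = 1 XOR 0 = 1
  B[13] = 1 XOR 1 = 0
  B[14] = 0 XOR 0 = 0
  B[15] = 0 XOR 0 = 0
= 1110110001011000 (60504 decimal)


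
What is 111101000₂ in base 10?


Positional values:
Bit 3: 1 × 2^3 = 8
Bit 5: 1 × 2^5 = 32
Bit 6: 1 × 2^6 = 64
Bit 7: 1 × 2^7 = 128
Bit 8: 1 × 2^8 = 256
Sum = 8 + 32 + 64 + 128 + 256
= 488


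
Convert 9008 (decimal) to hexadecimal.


Divide by 16 repeatedly:
9008 ÷ 16 = 563 remainder 0 (0)
563 ÷ 16 = 35 remainder 3 (3)
35 ÷ 16 = 2 remainder 3 (3)
2 ÷ 16 = 0 remainder 2 (2)
Reading remainders bottom-up:
= 0x2330


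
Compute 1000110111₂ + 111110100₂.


Align and add column by column (LSB to MSB, carry propagating):
  01000110111
+ 00111110100
  -----------
  col 0: 1 + 0 + 0 (carry in) = 1 → bit 1, carry out 0
  col 1: 1 + 0 + 0 (carry in) = 1 → bit 1, carry out 0
  col 2: 1 + 1 + 0 (carry in) = 2 → bit 0, carry out 1
  col 3: 0 + 0 + 1 (carry in) = 1 → bit 1, carry out 0
  col 4: 1 + 1 + 0 (carry in) = 2 → bit 0, carry out 1
  col 5: 1 + 1 + 1 (carry in) = 3 → bit 1, carry out 1
  col 6: 0 + 1 + 1 (carry in) = 2 → bit 0, carry out 1
  col 7: 0 + 1 + 1 (carry in) = 2 → bit 0, carry out 1
  col 8: 0 + 1 + 1 (carry in) = 2 → bit 0, carry out 1
  col 9: 1 + 0 + 1 (carry in) = 2 → bit 0, carry out 1
  col 10: 0 + 0 + 1 (carry in) = 1 → bit 1, carry out 0
Reading bits MSB→LSB: 10000101011
Strip leading zeros: 10000101011
= 10000101011


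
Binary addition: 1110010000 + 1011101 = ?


Align and add column by column (LSB to MSB, carry propagating):
  01110010000
+ 00001011101
  -----------
  col 0: 0 + 1 + 0 (carry in) = 1 → bit 1, carry out 0
  col 1: 0 + 0 + 0 (carry in) = 0 → bit 0, carry out 0
  col 2: 0 + 1 + 0 (carry in) = 1 → bit 1, carry out 0
  col 3: 0 + 1 + 0 (carry in) = 1 → bit 1, carry out 0
  col 4: 1 + 1 + 0 (carry in) = 2 → bit 0, carry out 1
  col 5: 0 + 0 + 1 (carry in) = 1 → bit 1, carry out 0
  col 6: 0 + 1 + 0 (carry in) = 1 → bit 1, carry out 0
  col 7: 1 + 0 + 0 (carry in) = 1 → bit 1, carry out 0
  col 8: 1 + 0 + 0 (carry in) = 1 → bit 1, carry out 0
  col 9: 1 + 0 + 0 (carry in) = 1 → bit 1, carry out 0
  col 10: 0 + 0 + 0 (carry in) = 0 → bit 0, carry out 0
Reading bits MSB→LSB: 01111101101
Strip leading zeros: 1111101101
= 1111101101


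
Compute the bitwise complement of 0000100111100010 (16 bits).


Original: 0000100111100010
Invert all bits:
  bit 0: 0 → 1
  bit 1: 0 → 1
  bit 2: 0 → 1
  bit 3: 0 → 1
  bit 4: 1 → 0
  bit 5: 0 → 1
  bit 6: 0 → 1
  bit 7: 1 → 0
  bit 8: 1 → 0
  bit 9: 1 → 0
  bit 10: 1 → 0
  bit 11: 0 → 1
  bit 12: 0 → 1
  bit 13: 0 → 1
  bit 14: 1 → 0
  bit 15: 0 → 1
= 1111011000011101


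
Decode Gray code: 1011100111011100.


Gray code: 1011100111011100
MSB stays the same: 1
Each subsequent bit = prev_binary XOR current_gray:
  B[1] = 1 XOR 0 = 1
  B[2] = 1 XOR 1 = 0
  B[3] = 0 XOR 1 = 1
  B[4] = 1 XOR 1 = 0
  B[5] = 0 XOR 0 = 0
  B[6] = 0 XOR 0 = 0
  B[7] = 0 XOR 1 = 1
  B[8] = 1 XOR 1 = 0
  B[9] = 0 XOR 1 = 1
  B[10] = 1 XOR 0 = 1
  B[11] = 1 XOR 1 = 0
  B[12] = 0 XOR 1 = 1
  B[13] = 1 XOR 1 = 0
  B[14] = 0 XOR 0 = 0
  B[15] = 0 XOR 0 = 0
= 1101000101101000 (53608 decimal)


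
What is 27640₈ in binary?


Each octal digit → 3 binary bits:
  2 = 010
  7 = 111
  6 = 110
  4 = 100
  0 = 000
Concatenate: 010 111 110 100 000
= 010111110100000


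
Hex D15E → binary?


Each hex digit → 4 binary bits:
  D = 1101
  1 = 0001
  5 = 0101
  E = 1110
Concatenate: 1101 0001 0101 1110
= 1101000101011110


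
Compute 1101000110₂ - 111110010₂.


Align and subtract column by column (LSB to MSB, borrowing when needed):
  1101000110
- 0111110010
  ----------
  col 0: (0 - 0 borrow-in) - 0 → 0 - 0 = 0, borrow out 0
  col 1: (1 - 0 borrow-in) - 1 → 1 - 1 = 0, borrow out 0
  col 2: (1 - 0 borrow-in) - 0 → 1 - 0 = 1, borrow out 0
  col 3: (0 - 0 borrow-in) - 0 → 0 - 0 = 0, borrow out 0
  col 4: (0 - 0 borrow-in) - 1 → borrow from next column: (0+2) - 1 = 1, borrow out 1
  col 5: (0 - 1 borrow-in) - 1 → borrow from next column: (-1+2) - 1 = 0, borrow out 1
  col 6: (1 - 1 borrow-in) - 1 → borrow from next column: (0+2) - 1 = 1, borrow out 1
  col 7: (0 - 1 borrow-in) - 1 → borrow from next column: (-1+2) - 1 = 0, borrow out 1
  col 8: (1 - 1 borrow-in) - 1 → borrow from next column: (0+2) - 1 = 1, borrow out 1
  col 9: (1 - 1 borrow-in) - 0 → 0 - 0 = 0, borrow out 0
Reading bits MSB→LSB: 0101010100
Strip leading zeros: 101010100
= 101010100


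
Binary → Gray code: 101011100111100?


Binary: 101011100111100
Gray code: G = B XOR (B >> 1)
B >> 1 = 010101110011110
101011100111100 XOR 010101110011110:
  1 XOR 0 = 1
  0 XOR 1 = 1
  1 XOR 0 = 1
  0 XOR 1 = 1
  1 XOR 0 = 1
  1 XOR 1 = 0
  1 XOR 1 = 0
  0 XOR 1 = 1
  0 XOR 0 = 0
  1 XOR 0 = 1
  1 XOR 1 = 0
  1 XOR 1 = 0
  1 XOR 1 = 0
  0 XOR 1 = 1
  0 XOR 0 = 0
= 111110010100010


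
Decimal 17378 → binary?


Divide by 2 repeatedly:
17378 ÷ 2 = 8689 remainder 0
8689 ÷ 2 = 4344 remainder 1
4344 ÷ 2 = 2172 remainder 0
2172 ÷ 2 = 1086 remainder 0
1086 ÷ 2 = 543 remainder 0
543 ÷ 2 = 271 remainder 1
271 ÷ 2 = 135 remainder 1
135 ÷ 2 = 67 remainder 1
67 ÷ 2 = 33 remainder 1
33 ÷ 2 = 16 remainder 1
16 ÷ 2 = 8 remainder 0
8 ÷ 2 = 4 remainder 0
4 ÷ 2 = 2 remainder 0
2 ÷ 2 = 1 remainder 0
1 ÷ 2 = 0 remainder 1
Reading remainders bottom-up:
= 100001111100010


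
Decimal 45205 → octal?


Divide by 8 repeatedly:
45205 ÷ 8 = 5650 remainder 5
5650 ÷ 8 = 706 remainder 2
706 ÷ 8 = 88 remainder 2
88 ÷ 8 = 11 remainder 0
11 ÷ 8 = 1 remainder 3
1 ÷ 8 = 0 remainder 1
Reading remainders bottom-up:
= 0o130225


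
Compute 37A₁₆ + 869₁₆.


Align and add column by column (LSB to MSB, each column mod 16 with carry):
  037A
+ 0869
  ----
  col 0: A(10) + 9(9) + 0 (carry in) = 19 → 3(3), carry out 1
  col 1: 7(7) + 6(6) + 1 (carry in) = 14 → E(14), carry out 0
  col 2: 3(3) + 8(8) + 0 (carry in) = 11 → B(11), carry out 0
  col 3: 0(0) + 0(0) + 0 (carry in) = 0 → 0(0), carry out 0
Reading digits MSB→LSB: 0BE3
Strip leading zeros: BE3
= 0xBE3


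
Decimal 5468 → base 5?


Divide by 5 repeatedly:
5468 ÷ 5 = 1093 remainder 3
1093 ÷ 5 = 218 remainder 3
218 ÷ 5 = 43 remainder 3
43 ÷ 5 = 8 remainder 3
8 ÷ 5 = 1 remainder 3
1 ÷ 5 = 0 remainder 1
Reading remainders bottom-up:
= 133333


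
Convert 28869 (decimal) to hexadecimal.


Divide by 16 repeatedly:
28869 ÷ 16 = 1804 remainder 5 (5)
1804 ÷ 16 = 112 remainder 12 (C)
112 ÷ 16 = 7 remainder 0 (0)
7 ÷ 16 = 0 remainder 7 (7)
Reading remainders bottom-up:
= 0x70C5


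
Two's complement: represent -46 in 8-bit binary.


Original: 00101110
Step 1 - Invert all bits: 11010001
Step 2 - Add 1: 11010001 + 1
= 11010010 (represents -46)


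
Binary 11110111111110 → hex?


Group into 4-bit nibbles: 0011110111111110
  0011 = 3
  1101 = D
  1111 = F
  1110 = E
= 0x3DFE


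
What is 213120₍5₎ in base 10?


Positional values (base 5):
  0 × 5^0 = 0 × 1 = 0
  2 × 5^1 = 2 × 5 = 10
  1 × 5^2 = 1 × 25 = 25
  3 × 5^3 = 3 × 125 = 375
  1 × 5^4 = 1 × 625 = 625
  2 × 5^5 = 2 × 3125 = 6250
Sum = 0 + 10 + 25 + 375 + 625 + 6250
= 7285


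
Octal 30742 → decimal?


Positional values:
Position 0: 2 × 8^0 = 2
Position 1: 4 × 8^1 = 32
Position 2: 7 × 8^2 = 448
Position 3: 0 × 8^3 = 0
Position 4: 3 × 8^4 = 12288
Sum = 2 + 32 + 448 + 0 + 12288
= 12770


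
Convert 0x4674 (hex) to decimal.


Positional values:
Position 0: 4 × 16^0 = 4 × 1 = 4
Position 1: 7 × 16^1 = 7 × 16 = 112
Position 2: 6 × 16^2 = 6 × 256 = 1536
Position 3: 4 × 16^3 = 4 × 4096 = 16384
Sum = 4 + 112 + 1536 + 16384
= 18036


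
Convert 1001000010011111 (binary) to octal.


Group into 3-bit groups: 001001000010011111
  001 = 1
  001 = 1
  000 = 0
  010 = 2
  011 = 3
  111 = 7
= 0o110237


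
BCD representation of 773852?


Each digit → 4-bit binary:
  7 → 0111
  7 → 0111
  3 → 0011
  8 → 1000
  5 → 0101
  2 → 0010
= 0111 0111 0011 1000 0101 0010


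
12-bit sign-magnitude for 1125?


Sign bit: 0 (positive)
Magnitude: 1125 = 10001100101
= 010001100101


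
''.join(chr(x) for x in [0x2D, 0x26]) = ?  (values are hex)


Codes (hex): 0x2D 0x26
Per-code ASCII lookup:
  0x2D = 45  (special character) → '-'
  0x26 = 38  (special character) → '&'
= '-&'


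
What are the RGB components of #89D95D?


Hex: #89D95D
R = 89₁₆ = 137
G = D9₁₆ = 217
B = 5D₁₆ = 93
= RGB(137, 217, 93)


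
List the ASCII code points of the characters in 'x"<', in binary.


String: 'x"<'  (3 characters)
Per-character ASCII lookup:
  'x': lowercase starts at 97: 'x' = 97 + 23 = 120 → 1111000
  '"': special character: '"' = 34 → 100010
  '<': special character: '<' = 60 → 111100
= 1111000 100010 111100


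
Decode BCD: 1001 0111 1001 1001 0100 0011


Each 4-bit group → digit:
  1001 → 9
  0111 → 7
  1001 → 9
  1001 → 9
  0100 → 4
  0011 → 3
= 979943


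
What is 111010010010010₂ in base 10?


Positional values:
Bit 1: 1 × 2^1 = 2
Bit 4: 1 × 2^4 = 16
Bit 7: 1 × 2^7 = 128
Bit 10: 1 × 2^10 = 1024
Bit 12: 1 × 2^12 = 4096
Bit 13: 1 × 2^13 = 8192
Bit 14: 1 × 2^14 = 16384
Sum = 2 + 16 + 128 + 1024 + 4096 + 8192 + 16384
= 29842


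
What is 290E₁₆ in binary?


Each hex digit → 4 binary bits:
  2 = 0010
  9 = 1001
  0 = 0000
  E = 1110
Concatenate: 0010 1001 0000 1110
= 0010100100001110


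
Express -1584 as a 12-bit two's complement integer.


Original: 011000110000
Step 1 - Invert all bits: 100111001111
Step 2 - Add 1: 100111001111 + 1
= 100111010000 (represents -1584)


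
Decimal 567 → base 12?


Divide by 12 repeatedly:
567 ÷ 12 = 47 remainder 3
47 ÷ 12 = 3 remainder 11
3 ÷ 12 = 0 remainder 3
Reading remainders bottom-up:
= 3B3


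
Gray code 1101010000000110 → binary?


Gray code: 1101010000000110
MSB stays the same: 1
Each subsequent bit = prev_binary XOR current_gray:
  B[1] = 1 XOR 1 = 0
  B[2] = 0 XOR 0 = 0
  B[3] = 0 XOR 1 = 1
  B[4] = 1 XOR 0 = 1
  B[5] = 1 XOR 1 = 0
  B[6] = 0 XOR 0 = 0
  B[7] = 0 XOR 0 = 0
  B[8] = 0 XOR 0 = 0
  B[9] = 0 XOR 0 = 0
  B[10] = 0 XOR 0 = 0
  B[11] = 0 XOR 0 = 0
  B[12] = 0 XOR 0 = 0
  B[13] = 0 XOR 1 = 1
  B[14] = 1 XOR 1 = 0
  B[15] = 0 XOR 0 = 0
= 1001100000000100 (38916 decimal)


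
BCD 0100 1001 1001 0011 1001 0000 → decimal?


Each 4-bit group → digit:
  0100 → 4
  1001 → 9
  1001 → 9
  0011 → 3
  1001 → 9
  0000 → 0
= 499390


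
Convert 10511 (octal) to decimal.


Positional values:
Position 0: 1 × 8^0 = 1
Position 1: 1 × 8^1 = 8
Position 2: 5 × 8^2 = 320
Position 3: 0 × 8^3 = 0
Position 4: 1 × 8^4 = 4096
Sum = 1 + 8 + 320 + 0 + 4096
= 4425


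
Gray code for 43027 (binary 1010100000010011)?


Binary: 1010100000010011
Gray code: G = B XOR (B >> 1)
B >> 1 = 0101010000001001
1010100000010011 XOR 0101010000001001:
  1 XOR 0 = 1
  0 XOR 1 = 1
  1 XOR 0 = 1
  0 XOR 1 = 1
  1 XOR 0 = 1
  0 XOR 1 = 1
  0 XOR 0 = 0
  0 XOR 0 = 0
  0 XOR 0 = 0
  0 XOR 0 = 0
  0 XOR 0 = 0
  1 XOR 0 = 1
  0 XOR 1 = 1
  0 XOR 0 = 0
  1 XOR 0 = 1
  1 XOR 1 = 0
= 1111110000011010


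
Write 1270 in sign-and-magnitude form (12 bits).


Sign bit: 0 (positive)
Magnitude: 1270 = 10011110110
= 010011110110


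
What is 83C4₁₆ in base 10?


Positional values:
Position 0: 4 × 16^0 = 4 × 1 = 4
Position 1: C × 16^1 = 12 × 16 = 192
Position 2: 3 × 16^2 = 3 × 256 = 768
Position 3: 8 × 16^3 = 8 × 4096 = 32768
Sum = 4 + 192 + 768 + 32768
= 33732


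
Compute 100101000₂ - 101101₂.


Align and subtract column by column (LSB to MSB, borrowing when needed):
  100101000
- 000101101
  ---------
  col 0: (0 - 0 borrow-in) - 1 → borrow from next column: (0+2) - 1 = 1, borrow out 1
  col 1: (0 - 1 borrow-in) - 0 → borrow from next column: (-1+2) - 0 = 1, borrow out 1
  col 2: (0 - 1 borrow-in) - 1 → borrow from next column: (-1+2) - 1 = 0, borrow out 1
  col 3: (1 - 1 borrow-in) - 1 → borrow from next column: (0+2) - 1 = 1, borrow out 1
  col 4: (0 - 1 borrow-in) - 0 → borrow from next column: (-1+2) - 0 = 1, borrow out 1
  col 5: (1 - 1 borrow-in) - 1 → borrow from next column: (0+2) - 1 = 1, borrow out 1
  col 6: (0 - 1 borrow-in) - 0 → borrow from next column: (-1+2) - 0 = 1, borrow out 1
  col 7: (0 - 1 borrow-in) - 0 → borrow from next column: (-1+2) - 0 = 1, borrow out 1
  col 8: (1 - 1 borrow-in) - 0 → 0 - 0 = 0, borrow out 0
Reading bits MSB→LSB: 011111011
Strip leading zeros: 11111011
= 11111011


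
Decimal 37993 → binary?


Divide by 2 repeatedly:
37993 ÷ 2 = 18996 remainder 1
18996 ÷ 2 = 9498 remainder 0
9498 ÷ 2 = 4749 remainder 0
4749 ÷ 2 = 2374 remainder 1
2374 ÷ 2 = 1187 remainder 0
1187 ÷ 2 = 593 remainder 1
593 ÷ 2 = 296 remainder 1
296 ÷ 2 = 148 remainder 0
148 ÷ 2 = 74 remainder 0
74 ÷ 2 = 37 remainder 0
37 ÷ 2 = 18 remainder 1
18 ÷ 2 = 9 remainder 0
9 ÷ 2 = 4 remainder 1
4 ÷ 2 = 2 remainder 0
2 ÷ 2 = 1 remainder 0
1 ÷ 2 = 0 remainder 1
Reading remainders bottom-up:
= 1001010001101001


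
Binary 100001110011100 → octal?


Group into 3-bit groups: 100001110011100
  100 = 4
  001 = 1
  110 = 6
  011 = 3
  100 = 4
= 0o41634


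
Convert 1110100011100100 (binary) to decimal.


Positional values:
Bit 2: 1 × 2^2 = 4
Bit 5: 1 × 2^5 = 32
Bit 6: 1 × 2^6 = 64
Bit 7: 1 × 2^7 = 128
Bit 11: 1 × 2^11 = 2048
Bit 13: 1 × 2^13 = 8192
Bit 14: 1 × 2^14 = 16384
Bit 15: 1 × 2^15 = 32768
Sum = 4 + 32 + 64 + 128 + 2048 + 8192 + 16384 + 32768
= 59620


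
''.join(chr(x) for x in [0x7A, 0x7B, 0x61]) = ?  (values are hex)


Codes (hex): 0x7A 0x7B 0x61
Per-code ASCII lookup:
  0x7A = 122  (range 97-122: lowercase, 122 - 97 = 25) → 'z'
  0x7B = 123  (special character) → '{'
  0x61 = 97  (range 97-122: lowercase, 97 - 97 = 0) → 'a'
= 'z{a'


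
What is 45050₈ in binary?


Each octal digit → 3 binary bits:
  4 = 100
  5 = 101
  0 = 000
  5 = 101
  0 = 000
Concatenate: 100 101 000 101 000
= 100101000101000


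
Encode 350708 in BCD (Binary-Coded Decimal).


Each digit → 4-bit binary:
  3 → 0011
  5 → 0101
  0 → 0000
  7 → 0111
  0 → 0000
  8 → 1000
= 0011 0101 0000 0111 0000 1000


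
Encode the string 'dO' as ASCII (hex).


String: 'dO'  (2 characters)
Per-character ASCII lookup:
  'd': lowercase starts at 97: 'd' = 97 + 3 = 100 → 0x64
  'O': uppercase starts at 65: 'O' = 65 + 14 = 79 → 0x4F
= 0x64 0x4F


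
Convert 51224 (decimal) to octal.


Divide by 8 repeatedly:
51224 ÷ 8 = 6403 remainder 0
6403 ÷ 8 = 800 remainder 3
800 ÷ 8 = 100 remainder 0
100 ÷ 8 = 12 remainder 4
12 ÷ 8 = 1 remainder 4
1 ÷ 8 = 0 remainder 1
Reading remainders bottom-up:
= 0o144030


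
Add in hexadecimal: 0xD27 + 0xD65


Align and add column by column (LSB to MSB, each column mod 16 with carry):
  0D27
+ 0D65
  ----
  col 0: 7(7) + 5(5) + 0 (carry in) = 12 → C(12), carry out 0
  col 1: 2(2) + 6(6) + 0 (carry in) = 8 → 8(8), carry out 0
  col 2: D(13) + D(13) + 0 (carry in) = 26 → A(10), carry out 1
  col 3: 0(0) + 0(0) + 1 (carry in) = 1 → 1(1), carry out 0
Reading digits MSB→LSB: 1A8C
Strip leading zeros: 1A8C
= 0x1A8C


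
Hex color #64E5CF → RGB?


Hex: #64E5CF
R = 64₁₆ = 100
G = E5₁₆ = 229
B = CF₁₆ = 207
= RGB(100, 229, 207)


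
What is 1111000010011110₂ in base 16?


Group into 4-bit nibbles: 1111000010011110
  1111 = F
  0000 = 0
  1001 = 9
  1110 = E
= 0xF09E


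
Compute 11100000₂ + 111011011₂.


Align and add column by column (LSB to MSB, carry propagating):
  0011100000
+ 0111011011
  ----------
  col 0: 0 + 1 + 0 (carry in) = 1 → bit 1, carry out 0
  col 1: 0 + 1 + 0 (carry in) = 1 → bit 1, carry out 0
  col 2: 0 + 0 + 0 (carry in) = 0 → bit 0, carry out 0
  col 3: 0 + 1 + 0 (carry in) = 1 → bit 1, carry out 0
  col 4: 0 + 1 + 0 (carry in) = 1 → bit 1, carry out 0
  col 5: 1 + 0 + 0 (carry in) = 1 → bit 1, carry out 0
  col 6: 1 + 1 + 0 (carry in) = 2 → bit 0, carry out 1
  col 7: 1 + 1 + 1 (carry in) = 3 → bit 1, carry out 1
  col 8: 0 + 1 + 1 (carry in) = 2 → bit 0, carry out 1
  col 9: 0 + 0 + 1 (carry in) = 1 → bit 1, carry out 0
Reading bits MSB→LSB: 1010111011
Strip leading zeros: 1010111011
= 1010111011


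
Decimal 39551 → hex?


Divide by 16 repeatedly:
39551 ÷ 16 = 2471 remainder 15 (F)
2471 ÷ 16 = 154 remainder 7 (7)
154 ÷ 16 = 9 remainder 10 (A)
9 ÷ 16 = 0 remainder 9 (9)
Reading remainders bottom-up:
= 0x9A7F


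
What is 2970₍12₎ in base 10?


Positional values (base 12):
  0 × 12^0 = 0 × 1 = 0
  7 × 12^1 = 7 × 12 = 84
  9 × 12^2 = 9 × 144 = 1296
  2 × 12^3 = 2 × 1728 = 3456
Sum = 0 + 84 + 1296 + 3456
= 4836


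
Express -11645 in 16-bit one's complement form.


Original: 0010110101111101
Invert all bits:
  bit 0: 0 → 1
  bit 1: 0 → 1
  bit 2: 1 → 0
  bit 3: 0 → 1
  bit 4: 1 → 0
  bit 5: 1 → 0
  bit 6: 0 → 1
  bit 7: 1 → 0
  bit 8: 0 → 1
  bit 9: 1 → 0
  bit 10: 1 → 0
  bit 11: 1 → 0
  bit 12: 1 → 0
  bit 13: 1 → 0
  bit 14: 0 → 1
  bit 15: 1 → 0
= 1101001010000010


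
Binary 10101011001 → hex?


Group into 4-bit nibbles: 010101011001
  0101 = 5
  0101 = 5
  1001 = 9
= 0x559


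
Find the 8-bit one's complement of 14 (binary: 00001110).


Original: 00001110
Invert all bits:
  bit 0: 0 → 1
  bit 1: 0 → 1
  bit 2: 0 → 1
  bit 3: 0 → 1
  bit 4: 1 → 0
  bit 5: 1 → 0
  bit 6: 1 → 0
  bit 7: 0 → 1
= 11110001


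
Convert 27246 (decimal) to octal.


Divide by 8 repeatedly:
27246 ÷ 8 = 3405 remainder 6
3405 ÷ 8 = 425 remainder 5
425 ÷ 8 = 53 remainder 1
53 ÷ 8 = 6 remainder 5
6 ÷ 8 = 0 remainder 6
Reading remainders bottom-up:
= 0o65156


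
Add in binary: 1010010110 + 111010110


Align and add column by column (LSB to MSB, carry propagating):
  01010010110
+ 00111010110
  -----------
  col 0: 0 + 0 + 0 (carry in) = 0 → bit 0, carry out 0
  col 1: 1 + 1 + 0 (carry in) = 2 → bit 0, carry out 1
  col 2: 1 + 1 + 1 (carry in) = 3 → bit 1, carry out 1
  col 3: 0 + 0 + 1 (carry in) = 1 → bit 1, carry out 0
  col 4: 1 + 1 + 0 (carry in) = 2 → bit 0, carry out 1
  col 5: 0 + 0 + 1 (carry in) = 1 → bit 1, carry out 0
  col 6: 0 + 1 + 0 (carry in) = 1 → bit 1, carry out 0
  col 7: 1 + 1 + 0 (carry in) = 2 → bit 0, carry out 1
  col 8: 0 + 1 + 1 (carry in) = 2 → bit 0, carry out 1
  col 9: 1 + 0 + 1 (carry in) = 2 → bit 0, carry out 1
  col 10: 0 + 0 + 1 (carry in) = 1 → bit 1, carry out 0
Reading bits MSB→LSB: 10001101100
Strip leading zeros: 10001101100
= 10001101100


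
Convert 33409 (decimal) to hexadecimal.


Divide by 16 repeatedly:
33409 ÷ 16 = 2088 remainder 1 (1)
2088 ÷ 16 = 130 remainder 8 (8)
130 ÷ 16 = 8 remainder 2 (2)
8 ÷ 16 = 0 remainder 8 (8)
Reading remainders bottom-up:
= 0x8281


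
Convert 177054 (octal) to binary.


Each octal digit → 3 binary bits:
  1 = 001
  7 = 111
  7 = 111
  0 = 000
  5 = 101
  4 = 100
Concatenate: 001 111 111 000 101 100
= 001111111000101100


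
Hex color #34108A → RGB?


Hex: #34108A
R = 34₁₆ = 52
G = 10₁₆ = 16
B = 8A₁₆ = 138
= RGB(52, 16, 138)


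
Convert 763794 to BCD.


Each digit → 4-bit binary:
  7 → 0111
  6 → 0110
  3 → 0011
  7 → 0111
  9 → 1001
  4 → 0100
= 0111 0110 0011 0111 1001 0100


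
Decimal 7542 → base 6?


Divide by 6 repeatedly:
7542 ÷ 6 = 1257 remainder 0
1257 ÷ 6 = 209 remainder 3
209 ÷ 6 = 34 remainder 5
34 ÷ 6 = 5 remainder 4
5 ÷ 6 = 0 remainder 5
Reading remainders bottom-up:
= 54530


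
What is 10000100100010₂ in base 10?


Positional values:
Bit 1: 1 × 2^1 = 2
Bit 5: 1 × 2^5 = 32
Bit 8: 1 × 2^8 = 256
Bit 13: 1 × 2^13 = 8192
Sum = 2 + 32 + 256 + 8192
= 8482


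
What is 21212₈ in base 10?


Positional values:
Position 0: 2 × 8^0 = 2
Position 1: 1 × 8^1 = 8
Position 2: 2 × 8^2 = 128
Position 3: 1 × 8^3 = 512
Position 4: 2 × 8^4 = 8192
Sum = 2 + 8 + 128 + 512 + 8192
= 8842


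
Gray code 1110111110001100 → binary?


Gray code: 1110111110001100
MSB stays the same: 1
Each subsequent bit = prev_binary XOR current_gray:
  B[1] = 1 XOR 1 = 0
  B[2] = 0 XOR 1 = 1
  B[3] = 1 XOR 0 = 1
  B[4] = 1 XOR 1 = 0
  B[5] = 0 XOR 1 = 1
  B[6] = 1 XOR 1 = 0
  B[7] = 0 XOR 1 = 1
  B[8] = 1 XOR 1 = 0
  B[9] = 0 XOR 0 = 0
  B[10] = 0 XOR 0 = 0
  B[11] = 0 XOR 0 = 0
  B[12] = 0 XOR 1 = 1
  B[13] = 1 XOR 1 = 0
  B[14] = 0 XOR 0 = 0
  B[15] = 0 XOR 0 = 0
= 1011010100001000 (46344 decimal)
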